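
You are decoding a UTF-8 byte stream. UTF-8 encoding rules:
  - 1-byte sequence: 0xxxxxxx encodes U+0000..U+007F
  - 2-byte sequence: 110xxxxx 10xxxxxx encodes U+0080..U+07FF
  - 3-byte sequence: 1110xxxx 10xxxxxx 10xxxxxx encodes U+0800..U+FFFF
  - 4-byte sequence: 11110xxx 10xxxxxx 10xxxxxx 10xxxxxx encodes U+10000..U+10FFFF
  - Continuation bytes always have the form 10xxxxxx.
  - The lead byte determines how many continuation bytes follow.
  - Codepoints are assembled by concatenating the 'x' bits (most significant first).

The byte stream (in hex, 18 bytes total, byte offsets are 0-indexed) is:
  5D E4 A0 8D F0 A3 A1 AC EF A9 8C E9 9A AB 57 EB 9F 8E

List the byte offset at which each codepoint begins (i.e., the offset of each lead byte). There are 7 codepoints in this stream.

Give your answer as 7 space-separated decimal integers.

Answer: 0 1 4 8 11 14 15

Derivation:
Byte[0]=5D: 1-byte ASCII. cp=U+005D
Byte[1]=E4: 3-byte lead, need 2 cont bytes. acc=0x4
Byte[2]=A0: continuation. acc=(acc<<6)|0x20=0x120
Byte[3]=8D: continuation. acc=(acc<<6)|0x0D=0x480D
Completed: cp=U+480D (starts at byte 1)
Byte[4]=F0: 4-byte lead, need 3 cont bytes. acc=0x0
Byte[5]=A3: continuation. acc=(acc<<6)|0x23=0x23
Byte[6]=A1: continuation. acc=(acc<<6)|0x21=0x8E1
Byte[7]=AC: continuation. acc=(acc<<6)|0x2C=0x2386C
Completed: cp=U+2386C (starts at byte 4)
Byte[8]=EF: 3-byte lead, need 2 cont bytes. acc=0xF
Byte[9]=A9: continuation. acc=(acc<<6)|0x29=0x3E9
Byte[10]=8C: continuation. acc=(acc<<6)|0x0C=0xFA4C
Completed: cp=U+FA4C (starts at byte 8)
Byte[11]=E9: 3-byte lead, need 2 cont bytes. acc=0x9
Byte[12]=9A: continuation. acc=(acc<<6)|0x1A=0x25A
Byte[13]=AB: continuation. acc=(acc<<6)|0x2B=0x96AB
Completed: cp=U+96AB (starts at byte 11)
Byte[14]=57: 1-byte ASCII. cp=U+0057
Byte[15]=EB: 3-byte lead, need 2 cont bytes. acc=0xB
Byte[16]=9F: continuation. acc=(acc<<6)|0x1F=0x2DF
Byte[17]=8E: continuation. acc=(acc<<6)|0x0E=0xB7CE
Completed: cp=U+B7CE (starts at byte 15)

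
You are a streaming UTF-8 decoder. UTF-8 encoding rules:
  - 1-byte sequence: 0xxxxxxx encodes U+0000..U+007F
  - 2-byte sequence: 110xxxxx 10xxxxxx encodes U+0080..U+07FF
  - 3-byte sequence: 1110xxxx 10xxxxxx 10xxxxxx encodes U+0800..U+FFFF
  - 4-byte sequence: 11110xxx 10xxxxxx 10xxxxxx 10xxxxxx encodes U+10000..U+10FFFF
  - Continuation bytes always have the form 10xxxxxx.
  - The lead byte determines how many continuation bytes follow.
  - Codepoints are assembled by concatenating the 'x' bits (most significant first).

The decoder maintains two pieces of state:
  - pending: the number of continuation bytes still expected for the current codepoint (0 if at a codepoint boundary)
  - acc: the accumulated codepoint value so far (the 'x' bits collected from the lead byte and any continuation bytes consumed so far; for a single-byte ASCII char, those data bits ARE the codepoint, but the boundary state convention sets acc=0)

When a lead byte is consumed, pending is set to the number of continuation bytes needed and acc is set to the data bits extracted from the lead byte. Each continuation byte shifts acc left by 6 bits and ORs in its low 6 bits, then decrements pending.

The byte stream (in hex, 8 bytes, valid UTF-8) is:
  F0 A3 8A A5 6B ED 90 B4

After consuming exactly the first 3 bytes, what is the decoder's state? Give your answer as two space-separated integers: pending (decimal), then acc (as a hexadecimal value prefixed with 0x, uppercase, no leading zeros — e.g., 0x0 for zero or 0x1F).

Answer: 1 0x8CA

Derivation:
Byte[0]=F0: 4-byte lead. pending=3, acc=0x0
Byte[1]=A3: continuation. acc=(acc<<6)|0x23=0x23, pending=2
Byte[2]=8A: continuation. acc=(acc<<6)|0x0A=0x8CA, pending=1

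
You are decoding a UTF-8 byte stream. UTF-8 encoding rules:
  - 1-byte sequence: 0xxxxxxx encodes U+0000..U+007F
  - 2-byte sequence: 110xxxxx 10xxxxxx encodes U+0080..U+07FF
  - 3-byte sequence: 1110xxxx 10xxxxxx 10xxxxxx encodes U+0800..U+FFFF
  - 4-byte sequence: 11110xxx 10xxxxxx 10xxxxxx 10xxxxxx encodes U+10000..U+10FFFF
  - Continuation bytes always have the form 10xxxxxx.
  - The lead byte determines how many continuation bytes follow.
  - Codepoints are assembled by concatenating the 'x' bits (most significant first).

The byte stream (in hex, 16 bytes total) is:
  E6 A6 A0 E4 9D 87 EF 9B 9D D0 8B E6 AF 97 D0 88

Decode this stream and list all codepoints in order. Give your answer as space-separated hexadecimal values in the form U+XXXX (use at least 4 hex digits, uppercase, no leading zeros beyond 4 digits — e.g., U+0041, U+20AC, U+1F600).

Byte[0]=E6: 3-byte lead, need 2 cont bytes. acc=0x6
Byte[1]=A6: continuation. acc=(acc<<6)|0x26=0x1A6
Byte[2]=A0: continuation. acc=(acc<<6)|0x20=0x69A0
Completed: cp=U+69A0 (starts at byte 0)
Byte[3]=E4: 3-byte lead, need 2 cont bytes. acc=0x4
Byte[4]=9D: continuation. acc=(acc<<6)|0x1D=0x11D
Byte[5]=87: continuation. acc=(acc<<6)|0x07=0x4747
Completed: cp=U+4747 (starts at byte 3)
Byte[6]=EF: 3-byte lead, need 2 cont bytes. acc=0xF
Byte[7]=9B: continuation. acc=(acc<<6)|0x1B=0x3DB
Byte[8]=9D: continuation. acc=(acc<<6)|0x1D=0xF6DD
Completed: cp=U+F6DD (starts at byte 6)
Byte[9]=D0: 2-byte lead, need 1 cont bytes. acc=0x10
Byte[10]=8B: continuation. acc=(acc<<6)|0x0B=0x40B
Completed: cp=U+040B (starts at byte 9)
Byte[11]=E6: 3-byte lead, need 2 cont bytes. acc=0x6
Byte[12]=AF: continuation. acc=(acc<<6)|0x2F=0x1AF
Byte[13]=97: continuation. acc=(acc<<6)|0x17=0x6BD7
Completed: cp=U+6BD7 (starts at byte 11)
Byte[14]=D0: 2-byte lead, need 1 cont bytes. acc=0x10
Byte[15]=88: continuation. acc=(acc<<6)|0x08=0x408
Completed: cp=U+0408 (starts at byte 14)

Answer: U+69A0 U+4747 U+F6DD U+040B U+6BD7 U+0408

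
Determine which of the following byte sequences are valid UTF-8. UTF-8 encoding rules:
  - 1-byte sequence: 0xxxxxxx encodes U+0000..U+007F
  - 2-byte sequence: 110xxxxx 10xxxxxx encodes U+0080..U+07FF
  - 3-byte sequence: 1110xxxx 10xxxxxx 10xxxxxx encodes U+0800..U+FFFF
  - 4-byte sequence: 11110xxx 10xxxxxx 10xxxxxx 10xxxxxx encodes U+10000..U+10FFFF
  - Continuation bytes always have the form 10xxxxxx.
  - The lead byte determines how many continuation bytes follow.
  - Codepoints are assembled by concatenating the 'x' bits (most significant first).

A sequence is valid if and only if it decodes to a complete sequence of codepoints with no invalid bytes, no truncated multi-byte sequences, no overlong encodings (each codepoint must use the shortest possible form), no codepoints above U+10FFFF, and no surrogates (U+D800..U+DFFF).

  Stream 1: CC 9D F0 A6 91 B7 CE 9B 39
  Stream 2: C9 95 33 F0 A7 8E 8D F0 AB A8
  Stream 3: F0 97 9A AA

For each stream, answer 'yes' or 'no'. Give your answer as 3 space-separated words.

Answer: yes no yes

Derivation:
Stream 1: decodes cleanly. VALID
Stream 2: error at byte offset 10. INVALID
Stream 3: decodes cleanly. VALID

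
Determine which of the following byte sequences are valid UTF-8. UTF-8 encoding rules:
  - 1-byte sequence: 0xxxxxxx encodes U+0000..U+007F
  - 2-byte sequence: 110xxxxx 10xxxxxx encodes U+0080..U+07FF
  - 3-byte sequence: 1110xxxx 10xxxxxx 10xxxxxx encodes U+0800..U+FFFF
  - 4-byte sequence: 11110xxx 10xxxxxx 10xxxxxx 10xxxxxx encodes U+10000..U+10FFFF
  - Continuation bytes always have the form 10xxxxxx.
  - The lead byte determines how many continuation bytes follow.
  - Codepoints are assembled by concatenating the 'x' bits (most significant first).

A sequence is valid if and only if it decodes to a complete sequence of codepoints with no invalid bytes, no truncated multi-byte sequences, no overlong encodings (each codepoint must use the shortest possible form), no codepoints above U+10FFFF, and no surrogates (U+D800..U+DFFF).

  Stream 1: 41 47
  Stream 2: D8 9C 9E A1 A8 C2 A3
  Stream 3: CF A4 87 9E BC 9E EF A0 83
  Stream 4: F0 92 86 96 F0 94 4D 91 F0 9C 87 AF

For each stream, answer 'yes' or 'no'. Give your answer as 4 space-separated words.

Answer: yes no no no

Derivation:
Stream 1: decodes cleanly. VALID
Stream 2: error at byte offset 2. INVALID
Stream 3: error at byte offset 2. INVALID
Stream 4: error at byte offset 6. INVALID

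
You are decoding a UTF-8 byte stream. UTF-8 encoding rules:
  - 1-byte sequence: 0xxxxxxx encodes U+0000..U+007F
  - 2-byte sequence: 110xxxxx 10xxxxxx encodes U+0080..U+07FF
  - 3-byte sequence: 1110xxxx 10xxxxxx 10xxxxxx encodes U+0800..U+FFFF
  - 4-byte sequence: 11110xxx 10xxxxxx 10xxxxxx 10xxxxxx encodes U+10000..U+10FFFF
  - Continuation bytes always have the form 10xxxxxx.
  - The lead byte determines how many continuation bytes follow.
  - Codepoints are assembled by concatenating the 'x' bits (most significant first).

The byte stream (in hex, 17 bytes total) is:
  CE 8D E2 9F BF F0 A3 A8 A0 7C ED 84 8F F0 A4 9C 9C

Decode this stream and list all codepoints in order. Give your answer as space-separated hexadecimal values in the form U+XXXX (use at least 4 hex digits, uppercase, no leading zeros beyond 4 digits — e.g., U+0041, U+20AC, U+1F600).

Answer: U+038D U+27FF U+23A20 U+007C U+D10F U+2471C

Derivation:
Byte[0]=CE: 2-byte lead, need 1 cont bytes. acc=0xE
Byte[1]=8D: continuation. acc=(acc<<6)|0x0D=0x38D
Completed: cp=U+038D (starts at byte 0)
Byte[2]=E2: 3-byte lead, need 2 cont bytes. acc=0x2
Byte[3]=9F: continuation. acc=(acc<<6)|0x1F=0x9F
Byte[4]=BF: continuation. acc=(acc<<6)|0x3F=0x27FF
Completed: cp=U+27FF (starts at byte 2)
Byte[5]=F0: 4-byte lead, need 3 cont bytes. acc=0x0
Byte[6]=A3: continuation. acc=(acc<<6)|0x23=0x23
Byte[7]=A8: continuation. acc=(acc<<6)|0x28=0x8E8
Byte[8]=A0: continuation. acc=(acc<<6)|0x20=0x23A20
Completed: cp=U+23A20 (starts at byte 5)
Byte[9]=7C: 1-byte ASCII. cp=U+007C
Byte[10]=ED: 3-byte lead, need 2 cont bytes. acc=0xD
Byte[11]=84: continuation. acc=(acc<<6)|0x04=0x344
Byte[12]=8F: continuation. acc=(acc<<6)|0x0F=0xD10F
Completed: cp=U+D10F (starts at byte 10)
Byte[13]=F0: 4-byte lead, need 3 cont bytes. acc=0x0
Byte[14]=A4: continuation. acc=(acc<<6)|0x24=0x24
Byte[15]=9C: continuation. acc=(acc<<6)|0x1C=0x91C
Byte[16]=9C: continuation. acc=(acc<<6)|0x1C=0x2471C
Completed: cp=U+2471C (starts at byte 13)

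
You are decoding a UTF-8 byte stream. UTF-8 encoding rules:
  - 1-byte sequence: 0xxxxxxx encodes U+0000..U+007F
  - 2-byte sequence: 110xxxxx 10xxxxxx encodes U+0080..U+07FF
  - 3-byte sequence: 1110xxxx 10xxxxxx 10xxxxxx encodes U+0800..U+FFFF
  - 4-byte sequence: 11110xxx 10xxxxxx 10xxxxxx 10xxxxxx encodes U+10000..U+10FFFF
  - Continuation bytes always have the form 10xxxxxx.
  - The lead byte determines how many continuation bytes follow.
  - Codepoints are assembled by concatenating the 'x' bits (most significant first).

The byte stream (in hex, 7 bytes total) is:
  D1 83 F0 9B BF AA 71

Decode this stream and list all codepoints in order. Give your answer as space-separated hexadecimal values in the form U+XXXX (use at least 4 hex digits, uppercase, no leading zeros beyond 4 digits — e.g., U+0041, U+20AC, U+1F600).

Answer: U+0443 U+1BFEA U+0071

Derivation:
Byte[0]=D1: 2-byte lead, need 1 cont bytes. acc=0x11
Byte[1]=83: continuation. acc=(acc<<6)|0x03=0x443
Completed: cp=U+0443 (starts at byte 0)
Byte[2]=F0: 4-byte lead, need 3 cont bytes. acc=0x0
Byte[3]=9B: continuation. acc=(acc<<6)|0x1B=0x1B
Byte[4]=BF: continuation. acc=(acc<<6)|0x3F=0x6FF
Byte[5]=AA: continuation. acc=(acc<<6)|0x2A=0x1BFEA
Completed: cp=U+1BFEA (starts at byte 2)
Byte[6]=71: 1-byte ASCII. cp=U+0071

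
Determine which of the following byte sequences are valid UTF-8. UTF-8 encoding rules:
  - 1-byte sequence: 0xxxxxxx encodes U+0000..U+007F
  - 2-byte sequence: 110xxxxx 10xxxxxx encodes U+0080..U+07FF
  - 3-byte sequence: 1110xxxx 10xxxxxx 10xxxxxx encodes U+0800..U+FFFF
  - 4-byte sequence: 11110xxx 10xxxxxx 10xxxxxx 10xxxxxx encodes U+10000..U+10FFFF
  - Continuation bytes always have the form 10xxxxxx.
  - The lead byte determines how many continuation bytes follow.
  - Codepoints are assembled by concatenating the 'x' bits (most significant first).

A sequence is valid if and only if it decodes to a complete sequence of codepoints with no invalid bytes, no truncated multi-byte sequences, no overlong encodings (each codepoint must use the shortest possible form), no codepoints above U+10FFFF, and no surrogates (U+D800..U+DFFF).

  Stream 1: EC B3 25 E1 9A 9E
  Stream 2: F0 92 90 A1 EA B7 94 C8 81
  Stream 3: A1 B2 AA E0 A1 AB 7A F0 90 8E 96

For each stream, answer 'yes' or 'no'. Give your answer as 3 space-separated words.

Stream 1: error at byte offset 2. INVALID
Stream 2: decodes cleanly. VALID
Stream 3: error at byte offset 0. INVALID

Answer: no yes no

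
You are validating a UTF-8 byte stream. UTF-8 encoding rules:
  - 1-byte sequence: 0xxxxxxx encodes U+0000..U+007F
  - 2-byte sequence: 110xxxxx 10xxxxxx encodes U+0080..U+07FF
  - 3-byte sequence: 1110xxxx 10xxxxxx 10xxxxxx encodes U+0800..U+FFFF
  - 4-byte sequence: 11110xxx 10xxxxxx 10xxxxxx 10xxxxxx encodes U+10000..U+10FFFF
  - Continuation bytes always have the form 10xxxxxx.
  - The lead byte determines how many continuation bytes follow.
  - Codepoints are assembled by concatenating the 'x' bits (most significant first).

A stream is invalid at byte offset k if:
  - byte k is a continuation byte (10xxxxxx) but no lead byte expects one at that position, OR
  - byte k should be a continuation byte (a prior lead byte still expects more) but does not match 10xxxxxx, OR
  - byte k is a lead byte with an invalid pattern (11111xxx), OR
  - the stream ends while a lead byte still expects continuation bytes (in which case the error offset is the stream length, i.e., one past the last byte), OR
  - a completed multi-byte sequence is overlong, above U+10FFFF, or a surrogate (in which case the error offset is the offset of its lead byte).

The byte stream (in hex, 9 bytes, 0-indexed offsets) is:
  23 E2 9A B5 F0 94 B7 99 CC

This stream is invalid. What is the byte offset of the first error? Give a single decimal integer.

Answer: 9

Derivation:
Byte[0]=23: 1-byte ASCII. cp=U+0023
Byte[1]=E2: 3-byte lead, need 2 cont bytes. acc=0x2
Byte[2]=9A: continuation. acc=(acc<<6)|0x1A=0x9A
Byte[3]=B5: continuation. acc=(acc<<6)|0x35=0x26B5
Completed: cp=U+26B5 (starts at byte 1)
Byte[4]=F0: 4-byte lead, need 3 cont bytes. acc=0x0
Byte[5]=94: continuation. acc=(acc<<6)|0x14=0x14
Byte[6]=B7: continuation. acc=(acc<<6)|0x37=0x537
Byte[7]=99: continuation. acc=(acc<<6)|0x19=0x14DD9
Completed: cp=U+14DD9 (starts at byte 4)
Byte[8]=CC: 2-byte lead, need 1 cont bytes. acc=0xC
Byte[9]: stream ended, expected continuation. INVALID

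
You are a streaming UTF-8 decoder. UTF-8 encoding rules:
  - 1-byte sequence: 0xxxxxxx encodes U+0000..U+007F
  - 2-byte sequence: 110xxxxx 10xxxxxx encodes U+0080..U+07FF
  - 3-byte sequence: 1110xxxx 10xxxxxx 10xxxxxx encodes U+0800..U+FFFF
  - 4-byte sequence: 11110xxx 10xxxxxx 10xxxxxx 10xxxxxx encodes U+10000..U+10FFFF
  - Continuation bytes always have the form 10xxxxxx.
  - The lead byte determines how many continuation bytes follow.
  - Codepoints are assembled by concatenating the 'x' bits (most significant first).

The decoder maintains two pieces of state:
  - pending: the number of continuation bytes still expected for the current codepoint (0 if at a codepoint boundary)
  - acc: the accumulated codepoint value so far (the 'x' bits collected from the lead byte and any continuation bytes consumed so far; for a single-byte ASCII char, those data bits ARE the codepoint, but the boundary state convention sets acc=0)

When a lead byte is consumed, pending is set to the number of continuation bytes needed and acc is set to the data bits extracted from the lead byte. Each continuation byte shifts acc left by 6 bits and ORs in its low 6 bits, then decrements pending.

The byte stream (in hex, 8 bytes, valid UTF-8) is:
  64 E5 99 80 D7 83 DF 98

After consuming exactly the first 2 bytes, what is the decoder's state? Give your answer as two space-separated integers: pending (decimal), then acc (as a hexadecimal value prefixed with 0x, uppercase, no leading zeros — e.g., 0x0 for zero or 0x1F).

Byte[0]=64: 1-byte. pending=0, acc=0x0
Byte[1]=E5: 3-byte lead. pending=2, acc=0x5

Answer: 2 0x5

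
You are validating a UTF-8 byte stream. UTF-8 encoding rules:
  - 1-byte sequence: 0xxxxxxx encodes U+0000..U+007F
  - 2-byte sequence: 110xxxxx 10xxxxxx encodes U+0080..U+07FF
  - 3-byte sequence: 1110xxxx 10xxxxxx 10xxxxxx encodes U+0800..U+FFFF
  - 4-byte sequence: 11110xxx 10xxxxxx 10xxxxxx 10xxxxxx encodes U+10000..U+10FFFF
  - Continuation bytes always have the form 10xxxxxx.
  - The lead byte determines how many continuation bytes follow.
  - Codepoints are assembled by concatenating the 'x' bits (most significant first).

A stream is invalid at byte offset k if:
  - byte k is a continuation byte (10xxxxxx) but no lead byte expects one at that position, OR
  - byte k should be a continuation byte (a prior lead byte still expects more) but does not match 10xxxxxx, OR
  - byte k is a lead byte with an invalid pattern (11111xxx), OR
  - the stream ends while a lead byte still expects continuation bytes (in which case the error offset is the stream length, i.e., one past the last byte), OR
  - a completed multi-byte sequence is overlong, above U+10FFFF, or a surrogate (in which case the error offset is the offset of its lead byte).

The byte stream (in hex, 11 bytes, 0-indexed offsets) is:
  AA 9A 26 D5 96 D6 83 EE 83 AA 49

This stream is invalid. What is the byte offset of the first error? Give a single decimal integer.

Byte[0]=AA: INVALID lead byte (not 0xxx/110x/1110/11110)

Answer: 0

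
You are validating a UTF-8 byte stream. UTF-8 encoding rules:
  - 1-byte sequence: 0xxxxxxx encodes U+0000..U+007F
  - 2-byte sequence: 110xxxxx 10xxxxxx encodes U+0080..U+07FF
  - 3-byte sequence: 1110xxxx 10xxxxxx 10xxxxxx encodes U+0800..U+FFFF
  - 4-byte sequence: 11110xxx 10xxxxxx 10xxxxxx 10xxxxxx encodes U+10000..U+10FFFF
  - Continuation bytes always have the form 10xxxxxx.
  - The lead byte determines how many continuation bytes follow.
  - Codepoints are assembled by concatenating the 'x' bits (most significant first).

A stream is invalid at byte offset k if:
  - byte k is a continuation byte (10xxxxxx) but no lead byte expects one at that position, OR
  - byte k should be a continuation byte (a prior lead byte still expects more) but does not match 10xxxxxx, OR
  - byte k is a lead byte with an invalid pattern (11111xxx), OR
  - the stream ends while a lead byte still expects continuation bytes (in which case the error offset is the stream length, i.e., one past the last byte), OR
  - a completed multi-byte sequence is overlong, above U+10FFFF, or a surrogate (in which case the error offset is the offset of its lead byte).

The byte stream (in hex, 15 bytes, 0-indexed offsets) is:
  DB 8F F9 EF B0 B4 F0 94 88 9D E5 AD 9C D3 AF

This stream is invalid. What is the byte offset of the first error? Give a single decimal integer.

Answer: 2

Derivation:
Byte[0]=DB: 2-byte lead, need 1 cont bytes. acc=0x1B
Byte[1]=8F: continuation. acc=(acc<<6)|0x0F=0x6CF
Completed: cp=U+06CF (starts at byte 0)
Byte[2]=F9: INVALID lead byte (not 0xxx/110x/1110/11110)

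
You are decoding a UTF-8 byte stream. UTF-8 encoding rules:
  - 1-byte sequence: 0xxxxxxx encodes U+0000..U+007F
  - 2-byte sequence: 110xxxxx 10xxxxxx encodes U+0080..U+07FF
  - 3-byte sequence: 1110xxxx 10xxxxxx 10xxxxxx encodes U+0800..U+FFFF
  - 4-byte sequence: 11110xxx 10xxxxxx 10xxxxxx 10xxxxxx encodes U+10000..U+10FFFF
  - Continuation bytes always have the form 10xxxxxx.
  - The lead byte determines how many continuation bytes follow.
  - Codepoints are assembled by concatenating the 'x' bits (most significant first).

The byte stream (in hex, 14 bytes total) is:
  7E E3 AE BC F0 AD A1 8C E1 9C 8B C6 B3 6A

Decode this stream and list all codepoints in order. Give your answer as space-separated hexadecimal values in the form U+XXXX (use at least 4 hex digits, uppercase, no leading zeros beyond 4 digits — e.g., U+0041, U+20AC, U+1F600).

Byte[0]=7E: 1-byte ASCII. cp=U+007E
Byte[1]=E3: 3-byte lead, need 2 cont bytes. acc=0x3
Byte[2]=AE: continuation. acc=(acc<<6)|0x2E=0xEE
Byte[3]=BC: continuation. acc=(acc<<6)|0x3C=0x3BBC
Completed: cp=U+3BBC (starts at byte 1)
Byte[4]=F0: 4-byte lead, need 3 cont bytes. acc=0x0
Byte[5]=AD: continuation. acc=(acc<<6)|0x2D=0x2D
Byte[6]=A1: continuation. acc=(acc<<6)|0x21=0xB61
Byte[7]=8C: continuation. acc=(acc<<6)|0x0C=0x2D84C
Completed: cp=U+2D84C (starts at byte 4)
Byte[8]=E1: 3-byte lead, need 2 cont bytes. acc=0x1
Byte[9]=9C: continuation. acc=(acc<<6)|0x1C=0x5C
Byte[10]=8B: continuation. acc=(acc<<6)|0x0B=0x170B
Completed: cp=U+170B (starts at byte 8)
Byte[11]=C6: 2-byte lead, need 1 cont bytes. acc=0x6
Byte[12]=B3: continuation. acc=(acc<<6)|0x33=0x1B3
Completed: cp=U+01B3 (starts at byte 11)
Byte[13]=6A: 1-byte ASCII. cp=U+006A

Answer: U+007E U+3BBC U+2D84C U+170B U+01B3 U+006A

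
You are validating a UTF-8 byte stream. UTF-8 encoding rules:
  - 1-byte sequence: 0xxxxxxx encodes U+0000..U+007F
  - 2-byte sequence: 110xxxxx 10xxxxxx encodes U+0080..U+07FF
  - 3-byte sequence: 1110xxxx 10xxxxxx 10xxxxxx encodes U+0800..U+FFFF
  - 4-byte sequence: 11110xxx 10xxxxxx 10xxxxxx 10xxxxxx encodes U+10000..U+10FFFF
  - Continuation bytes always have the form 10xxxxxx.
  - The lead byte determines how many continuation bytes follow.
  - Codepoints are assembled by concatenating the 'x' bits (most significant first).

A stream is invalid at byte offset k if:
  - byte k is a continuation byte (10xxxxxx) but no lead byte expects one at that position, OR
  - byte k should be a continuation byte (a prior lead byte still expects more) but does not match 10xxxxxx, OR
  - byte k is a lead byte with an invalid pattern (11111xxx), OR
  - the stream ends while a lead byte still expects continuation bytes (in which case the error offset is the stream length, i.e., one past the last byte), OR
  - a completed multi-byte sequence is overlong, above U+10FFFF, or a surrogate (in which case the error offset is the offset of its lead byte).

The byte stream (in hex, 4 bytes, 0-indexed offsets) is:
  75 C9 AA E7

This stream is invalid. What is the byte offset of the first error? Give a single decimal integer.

Answer: 4

Derivation:
Byte[0]=75: 1-byte ASCII. cp=U+0075
Byte[1]=C9: 2-byte lead, need 1 cont bytes. acc=0x9
Byte[2]=AA: continuation. acc=(acc<<6)|0x2A=0x26A
Completed: cp=U+026A (starts at byte 1)
Byte[3]=E7: 3-byte lead, need 2 cont bytes. acc=0x7
Byte[4]: stream ended, expected continuation. INVALID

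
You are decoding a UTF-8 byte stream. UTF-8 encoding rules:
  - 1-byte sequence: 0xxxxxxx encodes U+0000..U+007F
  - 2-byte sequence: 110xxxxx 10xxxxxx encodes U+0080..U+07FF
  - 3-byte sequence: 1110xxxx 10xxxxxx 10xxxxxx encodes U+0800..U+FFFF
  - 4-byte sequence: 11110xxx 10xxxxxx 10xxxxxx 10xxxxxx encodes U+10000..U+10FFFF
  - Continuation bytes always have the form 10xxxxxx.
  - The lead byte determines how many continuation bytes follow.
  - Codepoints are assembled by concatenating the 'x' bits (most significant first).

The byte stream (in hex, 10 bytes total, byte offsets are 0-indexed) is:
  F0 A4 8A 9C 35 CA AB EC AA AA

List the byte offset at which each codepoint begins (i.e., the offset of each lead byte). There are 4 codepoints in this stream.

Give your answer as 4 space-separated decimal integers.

Byte[0]=F0: 4-byte lead, need 3 cont bytes. acc=0x0
Byte[1]=A4: continuation. acc=(acc<<6)|0x24=0x24
Byte[2]=8A: continuation. acc=(acc<<6)|0x0A=0x90A
Byte[3]=9C: continuation. acc=(acc<<6)|0x1C=0x2429C
Completed: cp=U+2429C (starts at byte 0)
Byte[4]=35: 1-byte ASCII. cp=U+0035
Byte[5]=CA: 2-byte lead, need 1 cont bytes. acc=0xA
Byte[6]=AB: continuation. acc=(acc<<6)|0x2B=0x2AB
Completed: cp=U+02AB (starts at byte 5)
Byte[7]=EC: 3-byte lead, need 2 cont bytes. acc=0xC
Byte[8]=AA: continuation. acc=(acc<<6)|0x2A=0x32A
Byte[9]=AA: continuation. acc=(acc<<6)|0x2A=0xCAAA
Completed: cp=U+CAAA (starts at byte 7)

Answer: 0 4 5 7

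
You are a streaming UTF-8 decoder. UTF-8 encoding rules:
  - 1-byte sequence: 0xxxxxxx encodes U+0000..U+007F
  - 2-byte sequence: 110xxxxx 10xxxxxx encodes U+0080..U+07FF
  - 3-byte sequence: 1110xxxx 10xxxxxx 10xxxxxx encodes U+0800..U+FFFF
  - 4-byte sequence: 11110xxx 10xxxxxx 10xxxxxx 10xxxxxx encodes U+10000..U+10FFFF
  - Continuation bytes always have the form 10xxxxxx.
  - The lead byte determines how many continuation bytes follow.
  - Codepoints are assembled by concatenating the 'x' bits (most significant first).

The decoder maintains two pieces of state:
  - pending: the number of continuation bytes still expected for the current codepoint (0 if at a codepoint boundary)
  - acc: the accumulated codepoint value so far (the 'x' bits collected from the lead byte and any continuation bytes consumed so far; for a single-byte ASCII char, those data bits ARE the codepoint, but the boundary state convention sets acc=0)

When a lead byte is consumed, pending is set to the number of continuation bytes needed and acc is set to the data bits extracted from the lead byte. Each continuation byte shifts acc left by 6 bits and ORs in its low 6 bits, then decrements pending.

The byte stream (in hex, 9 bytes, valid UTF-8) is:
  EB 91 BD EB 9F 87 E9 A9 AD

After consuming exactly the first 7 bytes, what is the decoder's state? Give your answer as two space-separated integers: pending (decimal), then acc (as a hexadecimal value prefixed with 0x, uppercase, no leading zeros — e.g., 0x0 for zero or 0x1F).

Byte[0]=EB: 3-byte lead. pending=2, acc=0xB
Byte[1]=91: continuation. acc=(acc<<6)|0x11=0x2D1, pending=1
Byte[2]=BD: continuation. acc=(acc<<6)|0x3D=0xB47D, pending=0
Byte[3]=EB: 3-byte lead. pending=2, acc=0xB
Byte[4]=9F: continuation. acc=(acc<<6)|0x1F=0x2DF, pending=1
Byte[5]=87: continuation. acc=(acc<<6)|0x07=0xB7C7, pending=0
Byte[6]=E9: 3-byte lead. pending=2, acc=0x9

Answer: 2 0x9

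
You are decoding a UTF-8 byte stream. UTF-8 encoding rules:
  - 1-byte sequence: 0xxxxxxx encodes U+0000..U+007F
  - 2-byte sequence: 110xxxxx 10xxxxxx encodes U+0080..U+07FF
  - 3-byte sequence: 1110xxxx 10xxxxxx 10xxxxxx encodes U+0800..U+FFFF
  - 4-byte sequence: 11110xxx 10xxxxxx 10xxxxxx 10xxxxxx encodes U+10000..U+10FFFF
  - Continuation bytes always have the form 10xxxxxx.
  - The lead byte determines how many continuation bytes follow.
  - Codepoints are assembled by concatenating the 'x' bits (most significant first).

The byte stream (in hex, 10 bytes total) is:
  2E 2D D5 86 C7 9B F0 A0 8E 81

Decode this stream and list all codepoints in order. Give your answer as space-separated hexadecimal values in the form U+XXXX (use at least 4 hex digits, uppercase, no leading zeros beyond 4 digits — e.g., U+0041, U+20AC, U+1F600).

Byte[0]=2E: 1-byte ASCII. cp=U+002E
Byte[1]=2D: 1-byte ASCII. cp=U+002D
Byte[2]=D5: 2-byte lead, need 1 cont bytes. acc=0x15
Byte[3]=86: continuation. acc=(acc<<6)|0x06=0x546
Completed: cp=U+0546 (starts at byte 2)
Byte[4]=C7: 2-byte lead, need 1 cont bytes. acc=0x7
Byte[5]=9B: continuation. acc=(acc<<6)|0x1B=0x1DB
Completed: cp=U+01DB (starts at byte 4)
Byte[6]=F0: 4-byte lead, need 3 cont bytes. acc=0x0
Byte[7]=A0: continuation. acc=(acc<<6)|0x20=0x20
Byte[8]=8E: continuation. acc=(acc<<6)|0x0E=0x80E
Byte[9]=81: continuation. acc=(acc<<6)|0x01=0x20381
Completed: cp=U+20381 (starts at byte 6)

Answer: U+002E U+002D U+0546 U+01DB U+20381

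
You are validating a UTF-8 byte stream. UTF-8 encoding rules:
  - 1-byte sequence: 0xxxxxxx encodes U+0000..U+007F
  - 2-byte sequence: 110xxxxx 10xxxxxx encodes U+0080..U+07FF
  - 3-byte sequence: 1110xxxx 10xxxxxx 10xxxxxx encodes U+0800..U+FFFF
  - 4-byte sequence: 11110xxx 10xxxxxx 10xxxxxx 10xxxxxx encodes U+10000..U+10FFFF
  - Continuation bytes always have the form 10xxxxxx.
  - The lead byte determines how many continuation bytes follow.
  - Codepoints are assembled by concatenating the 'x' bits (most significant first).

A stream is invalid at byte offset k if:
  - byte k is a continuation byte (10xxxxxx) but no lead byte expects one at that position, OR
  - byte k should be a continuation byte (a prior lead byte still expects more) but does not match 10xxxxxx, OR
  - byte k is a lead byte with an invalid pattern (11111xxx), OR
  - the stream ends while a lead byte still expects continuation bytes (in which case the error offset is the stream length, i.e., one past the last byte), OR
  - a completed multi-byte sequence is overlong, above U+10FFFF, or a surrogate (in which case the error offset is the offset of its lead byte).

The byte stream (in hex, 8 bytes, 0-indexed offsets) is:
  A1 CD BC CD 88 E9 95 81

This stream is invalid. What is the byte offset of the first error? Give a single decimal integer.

Byte[0]=A1: INVALID lead byte (not 0xxx/110x/1110/11110)

Answer: 0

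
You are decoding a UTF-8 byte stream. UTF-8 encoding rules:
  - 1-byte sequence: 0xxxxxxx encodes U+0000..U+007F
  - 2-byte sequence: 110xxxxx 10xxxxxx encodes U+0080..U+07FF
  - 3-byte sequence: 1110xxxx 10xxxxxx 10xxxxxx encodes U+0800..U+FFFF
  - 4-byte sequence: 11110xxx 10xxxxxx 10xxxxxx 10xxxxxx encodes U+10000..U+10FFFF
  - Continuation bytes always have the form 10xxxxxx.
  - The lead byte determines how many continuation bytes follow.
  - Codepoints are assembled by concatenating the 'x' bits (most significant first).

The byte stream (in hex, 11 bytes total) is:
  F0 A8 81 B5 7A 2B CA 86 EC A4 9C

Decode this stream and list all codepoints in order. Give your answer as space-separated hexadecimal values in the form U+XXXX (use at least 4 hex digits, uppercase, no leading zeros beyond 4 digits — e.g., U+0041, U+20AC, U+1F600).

Answer: U+28075 U+007A U+002B U+0286 U+C91C

Derivation:
Byte[0]=F0: 4-byte lead, need 3 cont bytes. acc=0x0
Byte[1]=A8: continuation. acc=(acc<<6)|0x28=0x28
Byte[2]=81: continuation. acc=(acc<<6)|0x01=0xA01
Byte[3]=B5: continuation. acc=(acc<<6)|0x35=0x28075
Completed: cp=U+28075 (starts at byte 0)
Byte[4]=7A: 1-byte ASCII. cp=U+007A
Byte[5]=2B: 1-byte ASCII. cp=U+002B
Byte[6]=CA: 2-byte lead, need 1 cont bytes. acc=0xA
Byte[7]=86: continuation. acc=(acc<<6)|0x06=0x286
Completed: cp=U+0286 (starts at byte 6)
Byte[8]=EC: 3-byte lead, need 2 cont bytes. acc=0xC
Byte[9]=A4: continuation. acc=(acc<<6)|0x24=0x324
Byte[10]=9C: continuation. acc=(acc<<6)|0x1C=0xC91C
Completed: cp=U+C91C (starts at byte 8)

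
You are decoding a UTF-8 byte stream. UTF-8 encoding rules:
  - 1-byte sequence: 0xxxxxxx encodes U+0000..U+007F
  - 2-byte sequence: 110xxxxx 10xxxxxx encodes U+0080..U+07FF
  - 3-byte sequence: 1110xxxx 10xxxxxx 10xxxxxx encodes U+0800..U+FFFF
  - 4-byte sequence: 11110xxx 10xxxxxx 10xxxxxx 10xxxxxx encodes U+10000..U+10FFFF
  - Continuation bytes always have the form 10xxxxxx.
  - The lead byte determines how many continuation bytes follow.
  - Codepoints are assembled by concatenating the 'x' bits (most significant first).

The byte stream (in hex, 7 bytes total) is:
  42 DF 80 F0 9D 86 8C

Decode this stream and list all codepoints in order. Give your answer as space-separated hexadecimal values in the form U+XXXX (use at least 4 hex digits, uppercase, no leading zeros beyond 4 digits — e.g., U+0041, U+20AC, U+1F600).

Answer: U+0042 U+07C0 U+1D18C

Derivation:
Byte[0]=42: 1-byte ASCII. cp=U+0042
Byte[1]=DF: 2-byte lead, need 1 cont bytes. acc=0x1F
Byte[2]=80: continuation. acc=(acc<<6)|0x00=0x7C0
Completed: cp=U+07C0 (starts at byte 1)
Byte[3]=F0: 4-byte lead, need 3 cont bytes. acc=0x0
Byte[4]=9D: continuation. acc=(acc<<6)|0x1D=0x1D
Byte[5]=86: continuation. acc=(acc<<6)|0x06=0x746
Byte[6]=8C: continuation. acc=(acc<<6)|0x0C=0x1D18C
Completed: cp=U+1D18C (starts at byte 3)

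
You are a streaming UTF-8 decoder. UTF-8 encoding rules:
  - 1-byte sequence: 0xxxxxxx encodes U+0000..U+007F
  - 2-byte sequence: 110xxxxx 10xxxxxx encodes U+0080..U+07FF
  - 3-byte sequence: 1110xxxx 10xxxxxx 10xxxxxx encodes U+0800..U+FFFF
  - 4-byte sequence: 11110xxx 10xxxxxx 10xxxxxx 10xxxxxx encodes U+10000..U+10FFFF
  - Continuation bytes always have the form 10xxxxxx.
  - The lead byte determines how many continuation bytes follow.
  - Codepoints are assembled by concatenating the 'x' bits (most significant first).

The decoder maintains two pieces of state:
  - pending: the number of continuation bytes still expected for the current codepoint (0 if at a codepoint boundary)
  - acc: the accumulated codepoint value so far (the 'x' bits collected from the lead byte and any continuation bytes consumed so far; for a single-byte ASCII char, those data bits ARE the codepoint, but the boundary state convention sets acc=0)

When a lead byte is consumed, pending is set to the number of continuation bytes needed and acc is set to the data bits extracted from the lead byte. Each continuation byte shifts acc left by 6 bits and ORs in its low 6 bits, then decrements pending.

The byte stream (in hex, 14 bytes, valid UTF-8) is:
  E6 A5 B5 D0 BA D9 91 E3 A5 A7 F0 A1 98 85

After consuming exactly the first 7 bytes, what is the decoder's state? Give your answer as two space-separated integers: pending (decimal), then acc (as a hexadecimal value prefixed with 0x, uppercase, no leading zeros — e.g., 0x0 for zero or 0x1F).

Answer: 0 0x651

Derivation:
Byte[0]=E6: 3-byte lead. pending=2, acc=0x6
Byte[1]=A5: continuation. acc=(acc<<6)|0x25=0x1A5, pending=1
Byte[2]=B5: continuation. acc=(acc<<6)|0x35=0x6975, pending=0
Byte[3]=D0: 2-byte lead. pending=1, acc=0x10
Byte[4]=BA: continuation. acc=(acc<<6)|0x3A=0x43A, pending=0
Byte[5]=D9: 2-byte lead. pending=1, acc=0x19
Byte[6]=91: continuation. acc=(acc<<6)|0x11=0x651, pending=0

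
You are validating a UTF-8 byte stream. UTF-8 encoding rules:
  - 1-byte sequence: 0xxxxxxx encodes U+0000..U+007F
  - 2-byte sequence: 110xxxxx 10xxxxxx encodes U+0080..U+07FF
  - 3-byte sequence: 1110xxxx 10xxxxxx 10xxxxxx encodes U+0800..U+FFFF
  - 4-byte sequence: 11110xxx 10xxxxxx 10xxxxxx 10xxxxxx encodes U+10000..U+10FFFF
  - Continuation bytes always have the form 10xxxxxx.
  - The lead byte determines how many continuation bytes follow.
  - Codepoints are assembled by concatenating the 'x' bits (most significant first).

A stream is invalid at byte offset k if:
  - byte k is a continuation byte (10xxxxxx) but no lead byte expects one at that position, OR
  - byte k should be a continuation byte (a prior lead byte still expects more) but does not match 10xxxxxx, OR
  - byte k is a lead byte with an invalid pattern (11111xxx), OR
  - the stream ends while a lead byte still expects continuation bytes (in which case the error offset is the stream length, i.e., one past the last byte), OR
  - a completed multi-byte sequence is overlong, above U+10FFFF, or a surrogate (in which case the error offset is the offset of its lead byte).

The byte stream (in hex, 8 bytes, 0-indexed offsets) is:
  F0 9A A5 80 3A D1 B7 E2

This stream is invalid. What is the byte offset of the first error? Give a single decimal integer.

Byte[0]=F0: 4-byte lead, need 3 cont bytes. acc=0x0
Byte[1]=9A: continuation. acc=(acc<<6)|0x1A=0x1A
Byte[2]=A5: continuation. acc=(acc<<6)|0x25=0x6A5
Byte[3]=80: continuation. acc=(acc<<6)|0x00=0x1A940
Completed: cp=U+1A940 (starts at byte 0)
Byte[4]=3A: 1-byte ASCII. cp=U+003A
Byte[5]=D1: 2-byte lead, need 1 cont bytes. acc=0x11
Byte[6]=B7: continuation. acc=(acc<<6)|0x37=0x477
Completed: cp=U+0477 (starts at byte 5)
Byte[7]=E2: 3-byte lead, need 2 cont bytes. acc=0x2
Byte[8]: stream ended, expected continuation. INVALID

Answer: 8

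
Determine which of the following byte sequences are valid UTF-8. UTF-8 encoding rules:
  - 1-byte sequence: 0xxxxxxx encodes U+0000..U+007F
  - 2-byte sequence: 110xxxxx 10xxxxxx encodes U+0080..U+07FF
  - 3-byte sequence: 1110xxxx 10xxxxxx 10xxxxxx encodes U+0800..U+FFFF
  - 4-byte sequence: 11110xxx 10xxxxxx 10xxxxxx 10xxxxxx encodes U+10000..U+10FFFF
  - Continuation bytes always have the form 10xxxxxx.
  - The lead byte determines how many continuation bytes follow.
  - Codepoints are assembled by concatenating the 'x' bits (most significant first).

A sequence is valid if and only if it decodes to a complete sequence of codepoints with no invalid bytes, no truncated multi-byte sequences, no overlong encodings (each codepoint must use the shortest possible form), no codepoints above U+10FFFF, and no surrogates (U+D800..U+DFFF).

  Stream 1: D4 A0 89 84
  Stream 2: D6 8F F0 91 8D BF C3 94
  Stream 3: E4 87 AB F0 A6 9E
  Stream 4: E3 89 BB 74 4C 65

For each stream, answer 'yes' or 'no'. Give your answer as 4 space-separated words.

Answer: no yes no yes

Derivation:
Stream 1: error at byte offset 2. INVALID
Stream 2: decodes cleanly. VALID
Stream 3: error at byte offset 6. INVALID
Stream 4: decodes cleanly. VALID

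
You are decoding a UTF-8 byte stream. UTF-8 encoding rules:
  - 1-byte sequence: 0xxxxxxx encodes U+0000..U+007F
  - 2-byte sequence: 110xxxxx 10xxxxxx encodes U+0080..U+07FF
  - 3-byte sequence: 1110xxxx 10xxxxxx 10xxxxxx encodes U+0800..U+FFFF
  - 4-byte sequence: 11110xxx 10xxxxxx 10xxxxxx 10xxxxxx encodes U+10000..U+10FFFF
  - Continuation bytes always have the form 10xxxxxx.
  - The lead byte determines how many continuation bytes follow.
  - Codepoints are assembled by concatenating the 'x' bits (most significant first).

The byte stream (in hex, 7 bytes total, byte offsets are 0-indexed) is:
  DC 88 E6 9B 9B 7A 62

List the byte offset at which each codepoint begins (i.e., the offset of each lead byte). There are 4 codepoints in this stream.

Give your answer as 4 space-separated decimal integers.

Byte[0]=DC: 2-byte lead, need 1 cont bytes. acc=0x1C
Byte[1]=88: continuation. acc=(acc<<6)|0x08=0x708
Completed: cp=U+0708 (starts at byte 0)
Byte[2]=E6: 3-byte lead, need 2 cont bytes. acc=0x6
Byte[3]=9B: continuation. acc=(acc<<6)|0x1B=0x19B
Byte[4]=9B: continuation. acc=(acc<<6)|0x1B=0x66DB
Completed: cp=U+66DB (starts at byte 2)
Byte[5]=7A: 1-byte ASCII. cp=U+007A
Byte[6]=62: 1-byte ASCII. cp=U+0062

Answer: 0 2 5 6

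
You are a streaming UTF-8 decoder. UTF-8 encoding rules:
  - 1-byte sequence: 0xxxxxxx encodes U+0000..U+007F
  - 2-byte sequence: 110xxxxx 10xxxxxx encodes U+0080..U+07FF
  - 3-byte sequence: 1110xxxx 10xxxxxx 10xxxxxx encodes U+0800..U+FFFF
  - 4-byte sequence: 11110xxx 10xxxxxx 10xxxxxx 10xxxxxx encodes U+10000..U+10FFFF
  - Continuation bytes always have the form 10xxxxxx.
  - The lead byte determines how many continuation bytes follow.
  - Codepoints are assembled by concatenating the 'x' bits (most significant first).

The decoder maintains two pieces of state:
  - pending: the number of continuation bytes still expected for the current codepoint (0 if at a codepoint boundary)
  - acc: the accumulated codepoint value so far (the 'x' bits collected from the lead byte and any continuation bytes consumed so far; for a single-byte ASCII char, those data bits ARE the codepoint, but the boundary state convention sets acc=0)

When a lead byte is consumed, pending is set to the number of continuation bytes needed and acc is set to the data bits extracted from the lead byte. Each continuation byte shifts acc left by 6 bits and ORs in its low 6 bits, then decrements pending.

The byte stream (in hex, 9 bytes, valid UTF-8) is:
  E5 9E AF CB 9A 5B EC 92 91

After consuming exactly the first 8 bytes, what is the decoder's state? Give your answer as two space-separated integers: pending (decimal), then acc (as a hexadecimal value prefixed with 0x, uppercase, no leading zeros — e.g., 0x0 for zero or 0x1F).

Answer: 1 0x312

Derivation:
Byte[0]=E5: 3-byte lead. pending=2, acc=0x5
Byte[1]=9E: continuation. acc=(acc<<6)|0x1E=0x15E, pending=1
Byte[2]=AF: continuation. acc=(acc<<6)|0x2F=0x57AF, pending=0
Byte[3]=CB: 2-byte lead. pending=1, acc=0xB
Byte[4]=9A: continuation. acc=(acc<<6)|0x1A=0x2DA, pending=0
Byte[5]=5B: 1-byte. pending=0, acc=0x0
Byte[6]=EC: 3-byte lead. pending=2, acc=0xC
Byte[7]=92: continuation. acc=(acc<<6)|0x12=0x312, pending=1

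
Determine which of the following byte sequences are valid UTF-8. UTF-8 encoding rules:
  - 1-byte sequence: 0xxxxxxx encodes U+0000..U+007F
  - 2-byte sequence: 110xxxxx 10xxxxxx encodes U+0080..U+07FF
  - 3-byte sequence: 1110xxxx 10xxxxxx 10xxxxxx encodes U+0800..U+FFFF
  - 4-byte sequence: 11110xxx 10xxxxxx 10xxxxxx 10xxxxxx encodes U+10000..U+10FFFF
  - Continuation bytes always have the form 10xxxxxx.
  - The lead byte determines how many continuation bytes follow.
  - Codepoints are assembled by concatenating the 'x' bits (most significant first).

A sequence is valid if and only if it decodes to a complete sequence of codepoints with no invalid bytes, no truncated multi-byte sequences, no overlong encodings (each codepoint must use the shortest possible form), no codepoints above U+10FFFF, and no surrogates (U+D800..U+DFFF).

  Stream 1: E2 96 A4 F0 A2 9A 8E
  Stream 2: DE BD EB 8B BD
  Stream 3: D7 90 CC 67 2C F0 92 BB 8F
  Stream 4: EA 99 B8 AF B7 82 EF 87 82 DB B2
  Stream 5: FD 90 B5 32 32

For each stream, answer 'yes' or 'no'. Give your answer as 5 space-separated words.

Answer: yes yes no no no

Derivation:
Stream 1: decodes cleanly. VALID
Stream 2: decodes cleanly. VALID
Stream 3: error at byte offset 3. INVALID
Stream 4: error at byte offset 3. INVALID
Stream 5: error at byte offset 0. INVALID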